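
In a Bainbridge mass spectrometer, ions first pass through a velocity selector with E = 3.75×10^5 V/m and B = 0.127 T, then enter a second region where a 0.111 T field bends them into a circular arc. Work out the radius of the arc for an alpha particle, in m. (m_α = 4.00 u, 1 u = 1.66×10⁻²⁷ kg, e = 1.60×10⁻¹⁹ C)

The selector passes v = E/B = 3.75×10^5/0.127 = 2.95×10^6 m/s.
In the deflection region, r = mv/(qB₂) = (6.64×10^-27)(2.95×10^6) / [(2×1.60×10^-19)(0.111)] = 0.552 m.

r ≈ 0.552 m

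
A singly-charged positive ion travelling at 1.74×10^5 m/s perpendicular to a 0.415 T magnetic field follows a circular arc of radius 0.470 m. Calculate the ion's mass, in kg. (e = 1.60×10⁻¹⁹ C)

qvB = mv²/r ⇒ m = qBr/v.
m = (1×1.60×10^-19)(0.415)(0.470) / (1.74×10^5) = 1.79×10^-25 kg.

m ≈ 1.79×10^-25 kg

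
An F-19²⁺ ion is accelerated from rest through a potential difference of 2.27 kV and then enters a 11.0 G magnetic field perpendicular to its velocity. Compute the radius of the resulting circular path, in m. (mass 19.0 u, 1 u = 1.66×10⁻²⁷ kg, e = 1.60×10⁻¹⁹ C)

r ≈ 19.2 m

The kinetic energy gained is K = qV = (2×1.60×10^-19)(2270) = 7.26×10^-16 J.
v = √(2K/m) = 2.15×10^5 m/s.
r = mv/(qB) = (3.15×10^-26)(2.15×10^5) / [(2×1.60×10^-19)(1.10×10^-3)] = 19.2 m.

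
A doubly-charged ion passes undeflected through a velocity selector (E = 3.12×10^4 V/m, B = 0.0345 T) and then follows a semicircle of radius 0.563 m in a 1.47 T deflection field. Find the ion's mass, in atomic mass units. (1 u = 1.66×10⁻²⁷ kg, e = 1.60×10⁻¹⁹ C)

v = E/B₁ = 9.04×10^5 m/s.
From r = mv/(qB₂), m = qB₂r/v = (2×1.60×10^-19)(1.47)(0.563) / (9.04×10^5) = 2.93×10^-25 kg.
In atomic mass units: m = 2.93×10^-25 / 1.66×10^-27 = 176 u.

m ≈ 176 u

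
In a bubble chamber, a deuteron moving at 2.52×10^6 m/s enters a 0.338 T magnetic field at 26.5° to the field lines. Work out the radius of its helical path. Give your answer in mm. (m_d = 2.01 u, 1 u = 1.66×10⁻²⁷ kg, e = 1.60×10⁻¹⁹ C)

r ≈ 69.4 mm

Only the perpendicular component v⊥ = v sin26.5° = 1.12×10^6 m/s is bent by the field.
r = m v⊥ /(qB) = (3.34×10^-27)(1.12×10^6) / [(1×1.60×10^-19)(0.338)] = 0.0694 m.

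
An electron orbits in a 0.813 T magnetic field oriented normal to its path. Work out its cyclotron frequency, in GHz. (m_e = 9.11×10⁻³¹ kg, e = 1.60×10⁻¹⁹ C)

f = qB/(2πm) = (1×1.60×10^-19)(0.813) / [2π(9.11×10^-31)] = 2.27×10^10 Hz.

f ≈ 22.7 GHz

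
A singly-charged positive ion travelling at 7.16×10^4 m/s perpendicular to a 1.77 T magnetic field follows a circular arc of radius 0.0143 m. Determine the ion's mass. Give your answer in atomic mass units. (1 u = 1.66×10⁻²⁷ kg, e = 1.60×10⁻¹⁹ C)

m ≈ 34.1 u

qvB = mv²/r ⇒ m = qBr/v.
m = (1×1.60×10^-19)(1.77)(0.0143) / (7.16×10^4) = 5.66×10^-26 kg = 34.1 u.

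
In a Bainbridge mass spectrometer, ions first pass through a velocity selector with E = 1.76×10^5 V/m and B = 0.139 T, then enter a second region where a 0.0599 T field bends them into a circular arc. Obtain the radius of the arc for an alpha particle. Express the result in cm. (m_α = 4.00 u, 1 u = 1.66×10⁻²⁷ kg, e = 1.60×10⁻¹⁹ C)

The selector passes v = E/B = 1.76×10^5/0.139 = 1.27×10^6 m/s.
In the deflection region, r = mv/(qB₂) = (6.64×10^-27)(1.27×10^6) / [(2×1.60×10^-19)(0.0599)] = 0.439 m.

r ≈ 43.9 cm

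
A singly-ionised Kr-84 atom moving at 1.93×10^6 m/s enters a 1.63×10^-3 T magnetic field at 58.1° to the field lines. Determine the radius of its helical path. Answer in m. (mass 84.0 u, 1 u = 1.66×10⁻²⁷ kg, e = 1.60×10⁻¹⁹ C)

Only the perpendicular component v⊥ = v sin58.1° = 1.64×10^6 m/s is bent by the field.
r = m v⊥ /(qB) = (1.39×10^-25)(1.64×10^6) / [(1×1.60×10^-19)(1.63×10^-3)] = 876 m.

r ≈ 876 m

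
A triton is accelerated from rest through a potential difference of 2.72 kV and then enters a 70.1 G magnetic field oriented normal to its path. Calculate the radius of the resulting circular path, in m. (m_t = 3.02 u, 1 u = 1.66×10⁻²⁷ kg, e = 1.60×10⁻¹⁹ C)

r ≈ 1.86 m

The kinetic energy gained is K = qV = (1×1.60×10^-19)(2720) = 4.35×10^-16 J.
v = √(2K/m) = 4.17×10^5 m/s.
r = mv/(qB) = (5.01×10^-27)(4.17×10^5) / [(1×1.60×10^-19)(7.01×10^-3)] = 1.86 m.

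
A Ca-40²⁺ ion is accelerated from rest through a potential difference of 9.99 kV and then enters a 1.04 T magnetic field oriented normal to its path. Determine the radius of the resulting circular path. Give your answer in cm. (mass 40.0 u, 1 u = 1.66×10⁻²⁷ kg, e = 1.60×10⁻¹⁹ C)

r ≈ 6.19 cm

The kinetic energy gained is K = qV = (2×1.60×10^-19)(9990) = 3.20×10^-15 J.
v = √(2K/m) = 3.10×10^5 m/s.
r = mv/(qB) = (6.64×10^-26)(3.10×10^5) / [(2×1.60×10^-19)(1.04)] = 0.0619 m.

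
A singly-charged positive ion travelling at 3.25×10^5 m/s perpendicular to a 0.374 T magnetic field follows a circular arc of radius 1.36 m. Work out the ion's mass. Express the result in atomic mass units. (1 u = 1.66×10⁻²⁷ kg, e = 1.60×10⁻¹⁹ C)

qvB = mv²/r ⇒ m = qBr/v.
m = (1×1.60×10^-19)(0.374)(1.36) / (3.25×10^5) = 2.50×10^-25 kg = 151 u.

m ≈ 151 u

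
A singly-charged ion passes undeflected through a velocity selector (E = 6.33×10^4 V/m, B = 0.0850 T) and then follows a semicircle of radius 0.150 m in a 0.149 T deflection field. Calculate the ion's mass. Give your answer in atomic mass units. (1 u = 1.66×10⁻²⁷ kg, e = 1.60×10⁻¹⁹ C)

v = E/B₁ = 7.45×10^5 m/s.
From r = mv/(qB₂), m = qB₂r/v = (1×1.60×10^-19)(0.149)(0.150) / (7.45×10^5) = 4.80×10^-27 kg.
In atomic mass units: m = 4.80×10^-27 / 1.66×10^-27 = 2.89 u.

m ≈ 2.89 u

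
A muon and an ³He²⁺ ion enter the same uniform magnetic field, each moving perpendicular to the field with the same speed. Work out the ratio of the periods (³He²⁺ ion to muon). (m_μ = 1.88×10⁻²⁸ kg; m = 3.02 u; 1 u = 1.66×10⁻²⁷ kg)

T = 2πm/(qB) is independent of speed, so T₂/T₁ = (m₂/q₂)/(m₁/q₁).
T_{³He²⁺ ion}/T_{muon} = (5.01×10^-27/2e) / (1.88×10^-28/1e) = 13.3.

ratio ≈ 13.3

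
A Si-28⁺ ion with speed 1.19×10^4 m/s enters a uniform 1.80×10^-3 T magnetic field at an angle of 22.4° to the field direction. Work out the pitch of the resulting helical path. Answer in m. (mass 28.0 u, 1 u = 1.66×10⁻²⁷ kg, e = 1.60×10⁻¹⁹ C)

The velocity component along B is v∥ = v cos22.4° = 1.10×10^4 m/s.
The cyclotron period T = 2πm/(qB) = 1.01×10^-3 s is set by m, q, B alone.
Pitch = v∥·T = (1.10×10^4)(1.01×10^-3) = 11.2 m.

pitch ≈ 11.2 m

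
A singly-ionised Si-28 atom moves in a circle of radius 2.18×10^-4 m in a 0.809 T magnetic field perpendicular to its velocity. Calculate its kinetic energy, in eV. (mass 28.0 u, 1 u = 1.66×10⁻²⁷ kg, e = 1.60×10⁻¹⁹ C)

K ≈ 0.0535 eV

v = qBr/m = (1×1.60×10^-19)(0.809)(2.18×10^-4) / (4.65×10^-26) = 607 m/s.
K = ½mv² = 0.5·(4.65×10^-26)·(607)² = 8.57×10^-21 J = 0.0535 eV.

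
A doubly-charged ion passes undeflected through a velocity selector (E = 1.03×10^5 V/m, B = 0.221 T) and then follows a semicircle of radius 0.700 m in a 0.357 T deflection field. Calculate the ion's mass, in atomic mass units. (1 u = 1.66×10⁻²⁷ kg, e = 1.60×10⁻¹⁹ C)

m ≈ 103 u

v = E/B₁ = 4.66×10^5 m/s.
From r = mv/(qB₂), m = qB₂r/v = (2×1.60×10^-19)(0.357)(0.700) / (4.66×10^5) = 1.72×10^-25 kg.
In atomic mass units: m = 1.72×10^-25 / 1.66×10^-27 = 103 u.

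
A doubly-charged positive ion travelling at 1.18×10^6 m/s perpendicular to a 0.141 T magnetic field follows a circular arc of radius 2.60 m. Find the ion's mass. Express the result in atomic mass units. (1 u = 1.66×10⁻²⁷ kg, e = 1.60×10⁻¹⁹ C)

m ≈ 59.9 u

qvB = mv²/r ⇒ m = qBr/v.
m = (2×1.60×10^-19)(0.141)(2.60) / (1.18×10^6) = 9.94×10^-26 kg = 59.9 u.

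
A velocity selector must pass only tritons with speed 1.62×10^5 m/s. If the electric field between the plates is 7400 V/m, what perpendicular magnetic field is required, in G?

B ≈ 457 G

qE = qvB ⇒ B = E/v = (7400) / (1.62×10^5) = 0.0457 T.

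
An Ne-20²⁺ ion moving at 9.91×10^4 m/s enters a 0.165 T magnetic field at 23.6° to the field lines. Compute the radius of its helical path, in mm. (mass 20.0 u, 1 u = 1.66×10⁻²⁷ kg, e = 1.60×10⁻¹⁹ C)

r ≈ 24.9 mm

Only the perpendicular component v⊥ = v sin23.6° = 3.97×10^4 m/s is bent by the field.
r = m v⊥ /(qB) = (3.32×10^-26)(3.97×10^4) / [(2×1.60×10^-19)(0.165)] = 0.0249 m.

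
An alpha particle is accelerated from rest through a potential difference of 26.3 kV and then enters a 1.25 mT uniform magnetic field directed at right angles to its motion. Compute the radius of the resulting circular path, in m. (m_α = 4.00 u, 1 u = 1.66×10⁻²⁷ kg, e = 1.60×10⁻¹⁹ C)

The kinetic energy gained is K = qV = (2×1.60×10^-19)(2.63×10^4) = 8.42×10^-15 J.
v = √(2K/m) = 1.59×10^6 m/s.
r = mv/(qB) = (6.64×10^-27)(1.59×10^6) / [(2×1.60×10^-19)(1.25×10^-3)] = 26.4 m.

r ≈ 26.4 m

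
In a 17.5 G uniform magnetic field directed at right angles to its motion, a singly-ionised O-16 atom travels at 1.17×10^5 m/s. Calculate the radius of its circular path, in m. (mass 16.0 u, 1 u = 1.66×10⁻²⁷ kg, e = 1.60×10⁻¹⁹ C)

r ≈ 11.1 m

The magnetic force provides the centripetal force: qvB = mv²/r, so r = mv/(qB).
r = (2.66×10^-26 kg)(1.17×10^5 m/s) / [(1×1.60×10^-19 C)(1.75×10^-3 T)] = 11.1 m.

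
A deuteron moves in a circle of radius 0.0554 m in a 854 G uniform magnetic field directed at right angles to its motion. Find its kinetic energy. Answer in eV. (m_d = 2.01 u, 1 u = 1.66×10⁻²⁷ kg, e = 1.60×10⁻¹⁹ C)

K ≈ 537 eV

v = qBr/m = (1×1.60×10^-19)(0.0854)(0.0554) / (3.34×10^-27) = 2.27×10^5 m/s.
K = ½mv² = 0.5·(3.34×10^-27)·(2.27×10^5)² = 8.59×10^-17 J = 537 eV.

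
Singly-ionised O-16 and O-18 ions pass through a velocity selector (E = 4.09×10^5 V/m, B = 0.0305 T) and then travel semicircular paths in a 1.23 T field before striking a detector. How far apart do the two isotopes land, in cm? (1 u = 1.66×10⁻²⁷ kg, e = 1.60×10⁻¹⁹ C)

Both emerge at v = E/B₁ = 1.34×10^7 m/s.
r = mv/(qB₂), so r₁ = 1.810 m and r₂ = 2.036 m, giving Δr = 0.226 m.
After a semicircle each ion lands a diameter 2r from the entry slit, so the separation is 2Δr = 0.452 m.

Δd ≈ 45.2 cm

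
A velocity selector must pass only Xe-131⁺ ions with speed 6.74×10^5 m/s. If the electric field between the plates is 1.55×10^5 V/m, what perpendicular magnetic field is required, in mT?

qE = qvB ⇒ B = E/v = (1.55×10^5) / (6.74×10^5) = 0.230 T.

B ≈ 230 mT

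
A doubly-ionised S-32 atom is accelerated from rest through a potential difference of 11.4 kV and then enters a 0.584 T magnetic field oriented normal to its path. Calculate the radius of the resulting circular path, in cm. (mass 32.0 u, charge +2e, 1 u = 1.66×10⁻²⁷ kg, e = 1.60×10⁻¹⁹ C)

The kinetic energy gained is K = qV = (2×1.60×10^-19)(1.14×10^4) = 3.65×10^-15 J.
v = √(2K/m) = 3.71×10^5 m/s.
r = mv/(qB) = (5.31×10^-26)(3.71×10^5) / [(2×1.60×10^-19)(0.584)] = 0.105 m.

r ≈ 10.5 cm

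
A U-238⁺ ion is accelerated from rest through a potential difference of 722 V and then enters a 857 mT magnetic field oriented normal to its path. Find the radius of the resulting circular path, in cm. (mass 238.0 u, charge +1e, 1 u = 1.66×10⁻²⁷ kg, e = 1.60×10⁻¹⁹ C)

r ≈ 6.97 cm

The kinetic energy gained is K = qV = (1×1.60×10^-19)(722) = 1.16×10^-16 J.
v = √(2K/m) = 2.42×10^4 m/s.
r = mv/(qB) = (3.95×10^-25)(2.42×10^4) / [(1×1.60×10^-19)(0.857)] = 0.0697 m.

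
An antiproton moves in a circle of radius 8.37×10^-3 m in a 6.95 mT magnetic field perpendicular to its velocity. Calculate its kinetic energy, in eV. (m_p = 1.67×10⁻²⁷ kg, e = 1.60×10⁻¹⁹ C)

K ≈ 0.162 eV

v = qBr/m = (1×1.60×10^-19)(6.95×10^-3)(8.37×10^-3) / (1.67×10^-27) = 5570 m/s.
K = ½mv² = 0.5·(1.67×10^-27)·(5570)² = 2.59×10^-20 J = 0.162 eV.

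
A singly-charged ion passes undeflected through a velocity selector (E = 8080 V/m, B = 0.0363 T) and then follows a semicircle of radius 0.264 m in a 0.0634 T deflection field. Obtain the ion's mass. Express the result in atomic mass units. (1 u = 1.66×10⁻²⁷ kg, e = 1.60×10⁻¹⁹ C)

v = E/B₁ = 2.23×10^5 m/s.
From r = mv/(qB₂), m = qB₂r/v = (1×1.60×10^-19)(0.0634)(0.264) / (2.23×10^5) = 1.20×10^-26 kg.
In atomic mass units: m = 1.20×10^-26 / 1.66×10^-27 = 7.25 u.

m ≈ 7.25 u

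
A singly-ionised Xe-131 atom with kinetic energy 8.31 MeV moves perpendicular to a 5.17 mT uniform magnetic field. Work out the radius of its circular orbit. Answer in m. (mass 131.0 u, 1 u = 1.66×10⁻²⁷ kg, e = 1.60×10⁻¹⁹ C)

r ≈ 919 m

Convert the energy: K = 8.31 MeV = 1.33×10^-12 J.
v = √(2K/m) = √(2·1.33×10^-12/2.17×10^-25) = 3.50×10^6 m/s.
r = mv/(qB) = (2.17×10^-25)(3.50×10^6) / [(1×1.60×10^-19)(5.17×10^-3)] = 919 m.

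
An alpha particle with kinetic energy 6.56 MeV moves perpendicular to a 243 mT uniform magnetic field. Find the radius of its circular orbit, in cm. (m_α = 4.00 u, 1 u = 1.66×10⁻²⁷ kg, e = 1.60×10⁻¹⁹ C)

Convert the energy: K = 6.56 MeV = 1.05×10^-12 J.
v = √(2K/m) = √(2·1.05×10^-12/6.64×10^-27) = 1.78×10^7 m/s.
r = mv/(qB) = (6.64×10^-27)(1.78×10^7) / [(2×1.60×10^-19)(0.243)] = 1.52 m.

r ≈ 152 cm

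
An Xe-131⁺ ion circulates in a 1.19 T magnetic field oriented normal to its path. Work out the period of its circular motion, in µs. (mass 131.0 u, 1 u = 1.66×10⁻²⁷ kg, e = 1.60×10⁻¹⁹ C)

The cyclotron period is independent of speed: T = 2πm/(qB).
T = 2π(2.17×10^-25) / [(1×1.60×10^-19)(1.19)] = 7.18×10^-6 s.

T ≈ 7.18 µs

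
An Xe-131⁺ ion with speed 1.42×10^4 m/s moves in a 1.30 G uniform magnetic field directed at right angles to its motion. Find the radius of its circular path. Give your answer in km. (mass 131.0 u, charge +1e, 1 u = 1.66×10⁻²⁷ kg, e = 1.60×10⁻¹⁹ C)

r ≈ 0.148 km

The magnetic force provides the centripetal force: qvB = mv²/r, so r = mv/(qB).
r = (2.17×10^-25 kg)(1.42×10^4 m/s) / [(1×1.60×10^-19 C)(1.30×10^-4 T)] = 148 m.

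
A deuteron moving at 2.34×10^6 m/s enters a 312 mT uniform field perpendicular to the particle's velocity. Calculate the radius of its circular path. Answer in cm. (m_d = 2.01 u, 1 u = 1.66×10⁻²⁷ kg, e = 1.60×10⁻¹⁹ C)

The magnetic force provides the centripetal force: qvB = mv²/r, so r = mv/(qB).
r = (3.34×10^-27 kg)(2.34×10^6 m/s) / [(1×1.60×10^-19 C)(0.312 T)] = 0.156 m.

r ≈ 15.6 cm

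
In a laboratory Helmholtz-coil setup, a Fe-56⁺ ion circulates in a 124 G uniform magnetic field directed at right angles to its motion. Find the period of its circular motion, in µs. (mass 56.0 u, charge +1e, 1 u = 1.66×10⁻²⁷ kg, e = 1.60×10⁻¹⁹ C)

The cyclotron period is independent of speed: T = 2πm/(qB).
T = 2π(9.30×10^-26) / [(1×1.60×10^-19)(0.0124)] = 2.94×10^-4 s.

T ≈ 294 µs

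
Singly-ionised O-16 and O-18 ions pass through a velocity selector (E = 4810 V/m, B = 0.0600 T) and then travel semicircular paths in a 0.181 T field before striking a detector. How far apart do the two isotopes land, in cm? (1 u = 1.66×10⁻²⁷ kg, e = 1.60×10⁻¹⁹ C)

Δd ≈ 1.84 cm

Both emerge at v = E/B₁ = 8.02×10^4 m/s.
r = mv/(qB₂), so r₁ = 0.07352 m and r₂ = 0.08271 m, giving Δr = 9.19×10^-3 m.
After a semicircle each ion lands a diameter 2r from the entry slit, so the separation is 2Δr = 0.0184 m.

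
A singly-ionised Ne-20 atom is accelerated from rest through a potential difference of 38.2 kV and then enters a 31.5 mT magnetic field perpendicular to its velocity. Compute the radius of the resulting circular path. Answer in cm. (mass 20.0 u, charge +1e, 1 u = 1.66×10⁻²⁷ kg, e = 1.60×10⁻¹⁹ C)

The kinetic energy gained is K = qV = (1×1.60×10^-19)(3.82×10^4) = 6.11×10^-15 J.
v = √(2K/m) = 6.07×10^5 m/s.
r = mv/(qB) = (3.32×10^-26)(6.07×10^5) / [(1×1.60×10^-19)(0.0315)] = 4.00 m.

r ≈ 400 cm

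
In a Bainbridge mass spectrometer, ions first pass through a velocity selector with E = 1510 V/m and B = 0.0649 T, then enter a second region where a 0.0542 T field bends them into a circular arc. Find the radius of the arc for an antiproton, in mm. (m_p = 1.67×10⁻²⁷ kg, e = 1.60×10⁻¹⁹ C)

The selector passes v = E/B = 1510/0.0649 = 2.33×10^4 m/s.
In the deflection region, r = mv/(qB₂) = (1.67×10^-27)(2.33×10^4) / [(1×1.60×10^-19)(0.0542)] = 4.48×10^-3 m.

r ≈ 4.48 mm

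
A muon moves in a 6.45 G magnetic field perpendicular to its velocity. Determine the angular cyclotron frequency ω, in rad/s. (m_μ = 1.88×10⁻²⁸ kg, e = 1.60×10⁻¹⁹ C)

ω = qB/m = (1×1.60×10^-19)(6.45×10^-4) / (1.88×10^-28) = 5.49×10^5 rad/s.

ω ≈ 5.49×10^5 rad/s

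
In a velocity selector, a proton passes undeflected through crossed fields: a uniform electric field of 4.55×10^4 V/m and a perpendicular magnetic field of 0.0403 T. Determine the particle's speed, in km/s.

v ≈ 1130 km/s

For zero net force, qE = qvB, so v = E/B.
v = (4.55×10^4) / (0.0403) = 1.13×10^6 m/s.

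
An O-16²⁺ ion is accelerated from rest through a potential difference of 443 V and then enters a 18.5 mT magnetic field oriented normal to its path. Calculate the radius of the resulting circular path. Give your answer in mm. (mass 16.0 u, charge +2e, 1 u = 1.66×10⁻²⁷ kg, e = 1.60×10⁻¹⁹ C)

r ≈ 464 mm

The kinetic energy gained is K = qV = (2×1.60×10^-19)(443) = 1.42×10^-16 J.
v = √(2K/m) = 1.03×10^5 m/s.
r = mv/(qB) = (2.66×10^-26)(1.03×10^5) / [(2×1.60×10^-19)(0.0185)] = 0.464 m.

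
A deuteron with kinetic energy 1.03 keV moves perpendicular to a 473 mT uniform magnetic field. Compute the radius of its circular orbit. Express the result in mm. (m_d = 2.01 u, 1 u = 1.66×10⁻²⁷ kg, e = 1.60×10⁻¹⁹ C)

Convert the energy: K = 1.03 keV = 1.65×10^-16 J.
v = √(2K/m) = √(2·1.65×10^-16/3.34×10^-27) = 3.14×10^5 m/s.
r = mv/(qB) = (3.34×10^-27)(3.14×10^5) / [(1×1.60×10^-19)(0.473)] = 0.0139 m.

r ≈ 13.9 mm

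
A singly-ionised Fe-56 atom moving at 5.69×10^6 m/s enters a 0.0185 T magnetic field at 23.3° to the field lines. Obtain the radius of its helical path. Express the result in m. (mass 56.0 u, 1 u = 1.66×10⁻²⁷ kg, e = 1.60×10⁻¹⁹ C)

Only the perpendicular component v⊥ = v sin23.3° = 2.25×10^6 m/s is bent by the field.
r = m v⊥ /(qB) = (9.30×10^-26)(2.25×10^6) / [(1×1.60×10^-19)(0.0185)] = 70.7 m.

r ≈ 70.7 m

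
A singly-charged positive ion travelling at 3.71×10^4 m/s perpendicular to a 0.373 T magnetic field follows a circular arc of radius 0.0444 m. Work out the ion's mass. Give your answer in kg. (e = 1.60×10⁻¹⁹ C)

m ≈ 7.14×10^-26 kg

qvB = mv²/r ⇒ m = qBr/v.
m = (1×1.60×10^-19)(0.373)(0.0444) / (3.71×10^4) = 7.14×10^-26 kg.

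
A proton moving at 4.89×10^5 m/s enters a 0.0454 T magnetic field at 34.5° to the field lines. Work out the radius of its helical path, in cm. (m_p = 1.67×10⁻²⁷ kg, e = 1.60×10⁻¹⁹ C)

Only the perpendicular component v⊥ = v sin34.5° = 2.77×10^5 m/s is bent by the field.
r = m v⊥ /(qB) = (1.67×10^-27)(2.77×10^5) / [(1×1.60×10^-19)(0.0454)] = 0.0637 m.

r ≈ 6.37 cm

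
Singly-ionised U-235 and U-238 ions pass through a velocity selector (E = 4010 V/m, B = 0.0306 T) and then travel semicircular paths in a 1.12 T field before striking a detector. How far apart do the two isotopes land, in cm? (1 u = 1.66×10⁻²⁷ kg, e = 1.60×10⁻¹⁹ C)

Δd ≈ 0.728 cm

Both emerge at v = E/B₁ = 1.31×10^5 m/s.
r = mv/(qB₂), so r₁ = 0.28527 m and r₂ = 0.28891 m, giving Δr = 3.64×10^-3 m.
After a semicircle each ion lands a diameter 2r from the entry slit, so the separation is 2Δr = 7.28×10^-3 m.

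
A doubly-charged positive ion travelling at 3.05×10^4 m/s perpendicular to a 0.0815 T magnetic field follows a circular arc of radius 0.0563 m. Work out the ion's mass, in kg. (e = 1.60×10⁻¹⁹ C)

qvB = mv²/r ⇒ m = qBr/v.
m = (2×1.60×10^-19)(0.0815)(0.0563) / (3.05×10^4) = 4.81×10^-26 kg.

m ≈ 4.81×10^-26 kg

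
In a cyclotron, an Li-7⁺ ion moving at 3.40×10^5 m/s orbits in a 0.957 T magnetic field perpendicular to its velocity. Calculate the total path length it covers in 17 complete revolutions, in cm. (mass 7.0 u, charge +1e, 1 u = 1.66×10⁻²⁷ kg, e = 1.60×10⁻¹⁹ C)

r = mv/(qB) = 0.0258 m, so one revolution covers 2πr = 0.162 m.
In 17 revolutions: L = 17·2πr = 2.76 m.

L ≈ 276 cm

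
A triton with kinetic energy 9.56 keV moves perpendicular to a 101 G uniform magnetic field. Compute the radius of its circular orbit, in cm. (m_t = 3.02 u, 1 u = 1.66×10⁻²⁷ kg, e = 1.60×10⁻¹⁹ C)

Convert the energy: K = 9.56 keV = 1.53×10^-15 J.
v = √(2K/m) = √(2·1.53×10^-15/5.01×10^-27) = 7.81×10^5 m/s.
r = mv/(qB) = (5.01×10^-27)(7.81×10^5) / [(1×1.60×10^-19)(0.0101)] = 2.42 m.

r ≈ 242 cm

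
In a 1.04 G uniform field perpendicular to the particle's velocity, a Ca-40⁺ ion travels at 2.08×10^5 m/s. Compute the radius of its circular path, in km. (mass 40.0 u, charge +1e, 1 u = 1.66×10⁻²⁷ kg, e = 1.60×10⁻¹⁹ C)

r ≈ 0.830 km

The magnetic force provides the centripetal force: qvB = mv²/r, so r = mv/(qB).
r = (6.64×10^-26 kg)(2.08×10^5 m/s) / [(1×1.60×10^-19 C)(1.04×10^-4 T)] = 830 m.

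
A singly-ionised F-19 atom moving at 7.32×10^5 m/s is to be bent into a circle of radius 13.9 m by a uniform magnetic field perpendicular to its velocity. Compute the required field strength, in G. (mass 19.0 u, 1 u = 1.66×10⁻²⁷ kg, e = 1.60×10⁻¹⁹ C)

qvB = mv²/r gives B = mv/(qr).
B = (3.15×10^-26)(7.32×10^5) / [(1×1.60×10^-19)(13.9)] = 0.0104 T.

B ≈ 104 G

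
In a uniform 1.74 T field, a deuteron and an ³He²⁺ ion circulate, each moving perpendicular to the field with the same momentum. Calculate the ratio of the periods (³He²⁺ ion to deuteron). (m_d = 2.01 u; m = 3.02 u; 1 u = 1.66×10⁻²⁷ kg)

ratio ≈ 0.751

T = 2πm/(qB) is independent of speed, so T₂/T₁ = (m₂/q₂)/(m₁/q₁).
T_{³He²⁺ ion}/T_{deuteron} = (5.01×10^-27/2e) / (3.34×10^-27/1e) = 0.751.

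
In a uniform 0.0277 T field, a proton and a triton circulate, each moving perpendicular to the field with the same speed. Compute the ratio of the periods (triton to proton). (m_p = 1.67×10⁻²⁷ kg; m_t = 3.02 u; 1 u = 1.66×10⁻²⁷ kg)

T = 2πm/(qB) is independent of speed, so T₂/T₁ = (m₂/q₂)/(m₁/q₁).
T_{triton}/T_{proton} = (5.01×10^-27/1e) / (1.67×10^-27/1e) = 3.00.

ratio ≈ 3.00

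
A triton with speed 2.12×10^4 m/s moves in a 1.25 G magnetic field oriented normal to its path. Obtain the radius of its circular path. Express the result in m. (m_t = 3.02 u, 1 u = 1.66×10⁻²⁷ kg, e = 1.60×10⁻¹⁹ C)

The magnetic force provides the centripetal force: qvB = mv²/r, so r = mv/(qB).
r = (5.01×10^-27 kg)(2.12×10^4 m/s) / [(1×1.60×10^-19 C)(1.25×10^-4 T)] = 5.31 m.

r ≈ 5.31 m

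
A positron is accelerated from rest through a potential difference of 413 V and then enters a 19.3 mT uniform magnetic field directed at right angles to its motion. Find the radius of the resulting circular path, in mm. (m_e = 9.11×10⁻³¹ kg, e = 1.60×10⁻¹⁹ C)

r ≈ 3.55 mm

The kinetic energy gained is K = qV = (1×1.60×10^-19)(413) = 6.61×10^-17 J.
v = √(2K/m) = 1.20×10^7 m/s.
r = mv/(qB) = (9.11×10^-31)(1.20×10^7) / [(1×1.60×10^-19)(0.0193)] = 3.55×10^-3 m.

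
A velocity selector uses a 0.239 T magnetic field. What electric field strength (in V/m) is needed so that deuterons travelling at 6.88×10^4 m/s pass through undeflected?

qE = qvB ⇒ E = vB = (6.88×10^4)(0.239) = 1.64×10^4 V/m.

E ≈ 1.64×10^4 V/m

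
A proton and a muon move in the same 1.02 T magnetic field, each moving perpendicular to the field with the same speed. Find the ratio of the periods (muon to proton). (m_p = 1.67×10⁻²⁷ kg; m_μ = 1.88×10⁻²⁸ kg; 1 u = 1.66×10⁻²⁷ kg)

T = 2πm/(qB) is independent of speed, so T₂/T₁ = (m₂/q₂)/(m₁/q₁).
T_{muon}/T_{proton} = (1.88×10^-28/1e) / (1.67×10^-27/1e) = 0.113.

ratio ≈ 0.113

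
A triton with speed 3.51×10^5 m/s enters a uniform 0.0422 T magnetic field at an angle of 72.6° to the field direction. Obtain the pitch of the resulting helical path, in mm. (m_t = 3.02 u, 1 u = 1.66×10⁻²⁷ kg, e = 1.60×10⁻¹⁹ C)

pitch ≈ 490 mm

The velocity component along B is v∥ = v cos72.6° = 1.05×10^5 m/s.
The cyclotron period T = 2πm/(qB) = 4.67×10^-6 s is set by m, q, B alone.
Pitch = v∥·T = (1.05×10^5)(4.67×10^-6) = 0.490 m.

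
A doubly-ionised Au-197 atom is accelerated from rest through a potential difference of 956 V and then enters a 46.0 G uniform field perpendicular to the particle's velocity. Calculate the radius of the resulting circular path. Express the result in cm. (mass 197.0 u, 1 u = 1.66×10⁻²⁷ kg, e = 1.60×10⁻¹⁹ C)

r ≈ 961 cm

The kinetic energy gained is K = qV = (2×1.60×10^-19)(956) = 3.06×10^-16 J.
v = √(2K/m) = 4.33×10^4 m/s.
r = mv/(qB) = (3.27×10^-25)(4.33×10^4) / [(2×1.60×10^-19)(4.60×10^-3)] = 9.61 m.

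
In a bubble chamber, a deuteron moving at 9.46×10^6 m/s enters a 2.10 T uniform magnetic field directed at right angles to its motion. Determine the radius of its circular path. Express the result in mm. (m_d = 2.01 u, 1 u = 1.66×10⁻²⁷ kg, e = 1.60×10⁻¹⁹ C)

r ≈ 93.9 mm

The magnetic force provides the centripetal force: qvB = mv²/r, so r = mv/(qB).
r = (3.34×10^-27 kg)(9.46×10^6 m/s) / [(1×1.60×10^-19 C)(2.10 T)] = 0.0939 m.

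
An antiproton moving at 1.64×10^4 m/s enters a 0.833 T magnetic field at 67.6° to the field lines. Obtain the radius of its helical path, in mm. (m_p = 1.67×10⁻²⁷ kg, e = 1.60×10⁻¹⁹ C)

r ≈ 0.190 mm

Only the perpendicular component v⊥ = v sin67.6° = 1.52×10^4 m/s is bent by the field.
r = m v⊥ /(qB) = (1.67×10^-27)(1.52×10^4) / [(1×1.60×10^-19)(0.833)] = 1.90×10^-4 m.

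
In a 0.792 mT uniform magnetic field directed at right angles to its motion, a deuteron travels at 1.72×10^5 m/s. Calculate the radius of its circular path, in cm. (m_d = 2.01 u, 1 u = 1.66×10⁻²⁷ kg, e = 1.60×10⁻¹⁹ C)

r ≈ 453 cm

The magnetic force provides the centripetal force: qvB = mv²/r, so r = mv/(qB).
r = (3.34×10^-27 kg)(1.72×10^5 m/s) / [(1×1.60×10^-19 C)(7.92×10^-4 T)] = 4.53 m.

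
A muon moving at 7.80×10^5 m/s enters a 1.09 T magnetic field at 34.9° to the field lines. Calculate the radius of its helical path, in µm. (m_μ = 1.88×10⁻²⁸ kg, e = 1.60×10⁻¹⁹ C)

r ≈ 481 µm

Only the perpendicular component v⊥ = v sin34.9° = 4.46×10^5 m/s is bent by the field.
r = m v⊥ /(qB) = (1.88×10^-28)(4.46×10^5) / [(1×1.60×10^-19)(1.09)] = 4.81×10^-4 m.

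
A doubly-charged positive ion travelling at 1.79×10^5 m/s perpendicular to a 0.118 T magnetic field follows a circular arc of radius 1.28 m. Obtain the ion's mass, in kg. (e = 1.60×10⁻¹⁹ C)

qvB = mv²/r ⇒ m = qBr/v.
m = (2×1.60×10^-19)(0.118)(1.28) / (1.79×10^5) = 2.70×10^-25 kg.

m ≈ 2.70×10^-25 kg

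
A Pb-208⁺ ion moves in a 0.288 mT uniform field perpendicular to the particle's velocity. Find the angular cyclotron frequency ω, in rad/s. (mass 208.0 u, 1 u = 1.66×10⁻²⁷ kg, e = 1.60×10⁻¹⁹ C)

ω = qB/m = (1×1.60×10^-19)(2.88×10^-4) / (3.45×10^-25) = 133 rad/s.

ω ≈ 133 rad/s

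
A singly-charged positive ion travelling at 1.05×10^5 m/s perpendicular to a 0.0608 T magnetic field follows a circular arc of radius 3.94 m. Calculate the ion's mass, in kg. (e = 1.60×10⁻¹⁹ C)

m ≈ 3.65×10^-25 kg

qvB = mv²/r ⇒ m = qBr/v.
m = (1×1.60×10^-19)(0.0608)(3.94) / (1.05×10^5) = 3.65×10^-25 kg.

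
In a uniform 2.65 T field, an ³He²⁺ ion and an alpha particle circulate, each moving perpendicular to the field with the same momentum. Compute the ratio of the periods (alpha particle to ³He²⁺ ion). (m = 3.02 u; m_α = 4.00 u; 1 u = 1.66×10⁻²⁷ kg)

ratio ≈ 1.32

T = 2πm/(qB) is independent of speed, so T₂/T₁ = (m₂/q₂)/(m₁/q₁).
T_{alpha particle}/T_{³He²⁺ ion} = (6.64×10^-27/2e) / (5.01×10^-27/2e) = 1.32.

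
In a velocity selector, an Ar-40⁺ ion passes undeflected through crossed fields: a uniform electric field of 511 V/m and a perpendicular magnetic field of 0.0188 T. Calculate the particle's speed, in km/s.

For zero net force, qE = qvB, so v = E/B.
v = (511) / (0.0188) = 2.72×10^4 m/s.

v ≈ 27.2 km/s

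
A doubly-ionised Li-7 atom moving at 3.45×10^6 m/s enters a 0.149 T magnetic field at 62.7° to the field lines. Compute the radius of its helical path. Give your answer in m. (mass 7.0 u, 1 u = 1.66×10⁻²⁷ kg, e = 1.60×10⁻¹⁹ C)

Only the perpendicular component v⊥ = v sin62.7° = 3.07×10^6 m/s is bent by the field.
r = m v⊥ /(qB) = (1.16×10^-26)(3.07×10^6) / [(2×1.60×10^-19)(0.149)] = 0.747 m.

r ≈ 0.747 m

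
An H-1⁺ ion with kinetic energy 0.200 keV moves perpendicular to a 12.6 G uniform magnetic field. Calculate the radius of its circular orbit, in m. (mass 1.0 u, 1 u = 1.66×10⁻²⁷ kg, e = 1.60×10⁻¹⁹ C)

Convert the energy: K = 0.200 keV = 3.20×10^-17 J.
v = √(2K/m) = √(2·3.20×10^-17/1.66×10^-27) = 1.96×10^5 m/s.
r = mv/(qB) = (1.66×10^-27)(1.96×10^5) / [(1×1.60×10^-19)(1.26×10^-3)] = 1.62 m.

r ≈ 1.62 m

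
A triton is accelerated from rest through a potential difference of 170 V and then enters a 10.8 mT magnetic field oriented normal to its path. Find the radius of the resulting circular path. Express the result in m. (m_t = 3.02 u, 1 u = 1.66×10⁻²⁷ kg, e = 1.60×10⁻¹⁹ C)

r ≈ 0.302 m

The kinetic energy gained is K = qV = (1×1.60×10^-19)(170) = 2.72×10^-17 J.
v = √(2K/m) = 1.04×10^5 m/s.
r = mv/(qB) = (5.01×10^-27)(1.04×10^5) / [(1×1.60×10^-19)(0.0108)] = 0.302 m.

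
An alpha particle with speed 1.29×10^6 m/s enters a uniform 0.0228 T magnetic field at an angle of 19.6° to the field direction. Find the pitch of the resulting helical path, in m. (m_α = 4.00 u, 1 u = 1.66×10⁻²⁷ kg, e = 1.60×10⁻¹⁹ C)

The velocity component along B is v∥ = v cos19.6° = 1.22×10^6 m/s.
The cyclotron period T = 2πm/(qB) = 5.72×10^-6 s is set by m, q, B alone.
Pitch = v∥·T = (1.22×10^6)(5.72×10^-6) = 6.95 m.

pitch ≈ 6.95 m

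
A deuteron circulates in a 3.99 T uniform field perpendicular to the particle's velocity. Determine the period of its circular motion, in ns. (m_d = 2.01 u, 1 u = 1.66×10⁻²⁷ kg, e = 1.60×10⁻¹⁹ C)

T ≈ 32.8 ns

The cyclotron period is independent of speed: T = 2πm/(qB).
T = 2π(3.34×10^-27) / [(1×1.60×10^-19)(3.99)] = 3.28×10^-8 s.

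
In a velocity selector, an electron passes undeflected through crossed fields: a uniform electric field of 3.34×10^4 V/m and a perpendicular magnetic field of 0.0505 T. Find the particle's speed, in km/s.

For zero net force, qE = qvB, so v = E/B.
v = (3.34×10^4) / (0.0505) = 6.61×10^5 m/s.

v ≈ 661 km/s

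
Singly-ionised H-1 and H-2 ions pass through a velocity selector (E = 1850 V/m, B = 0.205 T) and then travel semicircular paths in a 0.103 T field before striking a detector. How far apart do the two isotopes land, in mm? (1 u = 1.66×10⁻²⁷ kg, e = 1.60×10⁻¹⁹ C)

Δd ≈ 1.82 mm

Both emerge at v = E/B₁ = 9020 m/s.
r = mv/(qB₂), so r₁ = 9.090×10^-4 m and r₂ = 1.818×10^-3 m, giving Δr = 9.09×10^-4 m.
After a semicircle each ion lands a diameter 2r from the entry slit, so the separation is 2Δr = 1.82×10^-3 m.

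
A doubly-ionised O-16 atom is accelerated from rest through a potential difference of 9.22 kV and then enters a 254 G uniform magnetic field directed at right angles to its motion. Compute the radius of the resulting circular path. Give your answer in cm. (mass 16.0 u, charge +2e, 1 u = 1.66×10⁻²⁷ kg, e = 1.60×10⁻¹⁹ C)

The kinetic energy gained is K = qV = (2×1.60×10^-19)(9220) = 2.95×10^-15 J.
v = √(2K/m) = 4.71×10^5 m/s.
r = mv/(qB) = (2.66×10^-26)(4.71×10^5) / [(2×1.60×10^-19)(0.0254)] = 1.54 m.

r ≈ 154 cm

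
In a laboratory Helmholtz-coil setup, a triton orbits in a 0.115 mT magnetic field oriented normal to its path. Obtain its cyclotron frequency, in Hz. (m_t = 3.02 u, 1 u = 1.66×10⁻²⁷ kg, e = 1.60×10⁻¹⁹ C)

f ≈ 584 Hz

f = qB/(2πm) = (1×1.60×10^-19)(1.15×10^-4) / [2π(5.01×10^-27)] = 584 Hz.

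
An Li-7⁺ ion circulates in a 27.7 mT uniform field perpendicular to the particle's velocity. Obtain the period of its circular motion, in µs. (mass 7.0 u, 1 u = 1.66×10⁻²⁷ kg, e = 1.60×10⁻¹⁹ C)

The cyclotron period is independent of speed: T = 2πm/(qB).
T = 2π(1.16×10^-26) / [(1×1.60×10^-19)(0.0277)] = 1.65×10^-5 s.

T ≈ 16.5 µs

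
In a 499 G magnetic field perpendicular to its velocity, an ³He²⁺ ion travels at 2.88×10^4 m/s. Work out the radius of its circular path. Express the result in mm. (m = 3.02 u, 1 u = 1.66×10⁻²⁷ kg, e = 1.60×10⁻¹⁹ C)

The magnetic force provides the centripetal force: qvB = mv²/r, so r = mv/(qB).
r = (5.01×10^-27 kg)(2.88×10^4 m/s) / [(2×1.60×10^-19 C)(0.0499 T)] = 9.04×10^-3 m.

r ≈ 9.04 mm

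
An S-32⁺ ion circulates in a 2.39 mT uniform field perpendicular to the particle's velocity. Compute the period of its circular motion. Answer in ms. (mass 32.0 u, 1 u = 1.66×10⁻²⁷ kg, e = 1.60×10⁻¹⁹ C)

T ≈ 0.873 ms

The cyclotron period is independent of speed: T = 2πm/(qB).
T = 2π(5.31×10^-26) / [(1×1.60×10^-19)(2.39×10^-3)] = 8.73×10^-4 s.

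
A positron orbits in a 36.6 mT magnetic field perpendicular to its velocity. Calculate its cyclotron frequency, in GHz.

f ≈ 1.02 GHz

f = qB/(2πm) = (1×1.60×10^-19)(0.0366) / [2π(9.11×10^-31)] = 1.02×10^9 Hz.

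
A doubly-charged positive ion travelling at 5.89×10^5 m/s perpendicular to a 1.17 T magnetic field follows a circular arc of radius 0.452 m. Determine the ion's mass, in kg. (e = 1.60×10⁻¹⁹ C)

qvB = mv²/r ⇒ m = qBr/v.
m = (2×1.60×10^-19)(1.17)(0.452) / (5.89×10^5) = 2.87×10^-25 kg.

m ≈ 2.87×10^-25 kg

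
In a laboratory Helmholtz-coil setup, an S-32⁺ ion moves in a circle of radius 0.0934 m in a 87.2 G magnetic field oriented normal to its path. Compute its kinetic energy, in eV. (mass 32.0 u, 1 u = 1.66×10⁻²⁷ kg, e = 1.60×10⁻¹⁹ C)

v = qBr/m = (1×1.60×10^-19)(8.72×10^-3)(0.0934) / (5.31×10^-26) = 2450 m/s.
K = ½mv² = 0.5·(5.31×10^-26)·(2450)² = 1.60×10^-19 J = 0.999 eV.

K ≈ 0.999 eV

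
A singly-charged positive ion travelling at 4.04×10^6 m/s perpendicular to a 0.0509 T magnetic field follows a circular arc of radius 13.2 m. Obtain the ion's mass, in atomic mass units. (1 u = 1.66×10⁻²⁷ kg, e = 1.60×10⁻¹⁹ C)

qvB = mv²/r ⇒ m = qBr/v.
m = (1×1.60×10^-19)(0.0509)(13.2) / (4.04×10^6) = 2.66×10^-26 kg = 16.0 u.

m ≈ 16.0 u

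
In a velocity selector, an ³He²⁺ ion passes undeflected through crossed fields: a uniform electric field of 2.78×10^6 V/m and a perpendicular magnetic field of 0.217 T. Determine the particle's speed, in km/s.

For zero net force, qE = qvB, so v = E/B.
v = (2.78×10^6) / (0.217) = 1.28×10^7 m/s.

v ≈ 12800 km/s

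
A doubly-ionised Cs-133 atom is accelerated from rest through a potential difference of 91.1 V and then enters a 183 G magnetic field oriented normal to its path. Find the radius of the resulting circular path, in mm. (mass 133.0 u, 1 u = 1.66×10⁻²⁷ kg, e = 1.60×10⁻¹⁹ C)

r ≈ 613 mm

The kinetic energy gained is K = qV = (2×1.60×10^-19)(91.1) = 2.92×10^-17 J.
v = √(2K/m) = 1.63×10^4 m/s.
r = mv/(qB) = (2.21×10^-25)(1.63×10^4) / [(2×1.60×10^-19)(0.0183)] = 0.613 m.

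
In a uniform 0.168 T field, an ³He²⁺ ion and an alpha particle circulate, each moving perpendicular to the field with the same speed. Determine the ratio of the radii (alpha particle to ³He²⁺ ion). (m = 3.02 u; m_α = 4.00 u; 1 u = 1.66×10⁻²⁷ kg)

ratio ≈ 1.32

r = mv/(qB) ⇒ at equal v, r ∝ m/q.
r_{alpha particle}/r_{³He²⁺ ion} = 1.32.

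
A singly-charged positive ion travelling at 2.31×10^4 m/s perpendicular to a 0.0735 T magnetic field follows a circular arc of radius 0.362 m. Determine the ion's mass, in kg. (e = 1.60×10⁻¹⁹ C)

m ≈ 1.84×10^-25 kg

qvB = mv²/r ⇒ m = qBr/v.
m = (1×1.60×10^-19)(0.0735)(0.362) / (2.31×10^4) = 1.84×10^-25 kg.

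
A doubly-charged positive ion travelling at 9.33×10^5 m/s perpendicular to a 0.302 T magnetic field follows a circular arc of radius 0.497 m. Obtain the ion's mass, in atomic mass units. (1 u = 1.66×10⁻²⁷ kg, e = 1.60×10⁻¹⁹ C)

qvB = mv²/r ⇒ m = qBr/v.
m = (2×1.60×10^-19)(0.302)(0.497) / (9.33×10^5) = 5.15×10^-26 kg = 31.0 u.

m ≈ 31.0 u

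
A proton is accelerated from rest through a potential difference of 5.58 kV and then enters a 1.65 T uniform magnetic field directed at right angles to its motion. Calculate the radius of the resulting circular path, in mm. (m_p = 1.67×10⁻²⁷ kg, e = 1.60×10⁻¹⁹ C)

The kinetic energy gained is K = qV = (1×1.60×10^-19)(5580) = 8.93×10^-16 J.
v = √(2K/m) = 1.03×10^6 m/s.
r = mv/(qB) = (1.67×10^-27)(1.03×10^6) / [(1×1.60×10^-19)(1.65)] = 6.54×10^-3 m.

r ≈ 6.54 mm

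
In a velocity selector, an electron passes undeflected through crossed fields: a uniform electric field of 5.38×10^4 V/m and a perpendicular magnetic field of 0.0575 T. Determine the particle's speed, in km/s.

v ≈ 936 km/s

For zero net force, qE = qvB, so v = E/B.
v = (5.38×10^4) / (0.0575) = 9.36×10^5 m/s.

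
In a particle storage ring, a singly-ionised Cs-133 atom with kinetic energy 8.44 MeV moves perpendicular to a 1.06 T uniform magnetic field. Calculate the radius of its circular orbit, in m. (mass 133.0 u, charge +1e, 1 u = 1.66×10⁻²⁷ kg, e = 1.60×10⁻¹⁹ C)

r ≈ 4.55 m

Convert the energy: K = 8.44 MeV = 1.35×10^-12 J.
v = √(2K/m) = √(2·1.35×10^-12/2.21×10^-25) = 3.50×10^6 m/s.
r = mv/(qB) = (2.21×10^-25)(3.50×10^6) / [(1×1.60×10^-19)(1.06)] = 4.55 m.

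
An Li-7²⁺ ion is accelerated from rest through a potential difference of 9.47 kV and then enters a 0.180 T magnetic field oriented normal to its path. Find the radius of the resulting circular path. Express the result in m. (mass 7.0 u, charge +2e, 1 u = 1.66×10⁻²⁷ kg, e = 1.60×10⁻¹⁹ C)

The kinetic energy gained is K = qV = (2×1.60×10^-19)(9470) = 3.03×10^-15 J.
v = √(2K/m) = 7.22×10^5 m/s.
r = mv/(qB) = (1.16×10^-26)(7.22×10^5) / [(2×1.60×10^-19)(0.180)] = 0.146 m.

r ≈ 0.146 m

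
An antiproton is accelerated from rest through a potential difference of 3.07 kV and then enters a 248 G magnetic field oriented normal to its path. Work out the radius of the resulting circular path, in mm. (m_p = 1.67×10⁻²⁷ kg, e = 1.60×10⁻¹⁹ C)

The kinetic energy gained is K = qV = (1×1.60×10^-19)(3070) = 4.91×10^-16 J.
v = √(2K/m) = 7.67×10^5 m/s.
r = mv/(qB) = (1.67×10^-27)(7.67×10^5) / [(1×1.60×10^-19)(0.0248)] = 0.323 m.

r ≈ 323 mm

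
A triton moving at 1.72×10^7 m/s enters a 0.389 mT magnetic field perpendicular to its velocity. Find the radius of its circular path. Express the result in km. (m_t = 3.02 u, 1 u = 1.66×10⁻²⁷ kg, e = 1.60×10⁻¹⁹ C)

r ≈ 1.39 km

The magnetic force provides the centripetal force: qvB = mv²/r, so r = mv/(qB).
r = (5.01×10^-27 kg)(1.72×10^7 m/s) / [(1×1.60×10^-19 C)(3.89×10^-4 T)] = 1390 m.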